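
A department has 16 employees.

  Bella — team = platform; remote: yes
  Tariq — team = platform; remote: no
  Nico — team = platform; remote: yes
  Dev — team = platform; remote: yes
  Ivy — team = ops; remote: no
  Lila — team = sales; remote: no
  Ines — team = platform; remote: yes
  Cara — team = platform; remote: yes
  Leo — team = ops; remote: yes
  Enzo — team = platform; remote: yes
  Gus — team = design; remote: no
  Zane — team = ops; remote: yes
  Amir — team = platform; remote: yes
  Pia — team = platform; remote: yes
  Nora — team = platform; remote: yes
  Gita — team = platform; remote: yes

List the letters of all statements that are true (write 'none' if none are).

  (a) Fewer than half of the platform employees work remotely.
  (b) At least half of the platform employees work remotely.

(b)

|A| = 11, |A ∩ B| = 10, |A ∖ B| = 1.
(a) |A ∩ B| < |A ∖ B|: fails.
(b) |A ∩ B| ≥ |A ∖ B|: holds.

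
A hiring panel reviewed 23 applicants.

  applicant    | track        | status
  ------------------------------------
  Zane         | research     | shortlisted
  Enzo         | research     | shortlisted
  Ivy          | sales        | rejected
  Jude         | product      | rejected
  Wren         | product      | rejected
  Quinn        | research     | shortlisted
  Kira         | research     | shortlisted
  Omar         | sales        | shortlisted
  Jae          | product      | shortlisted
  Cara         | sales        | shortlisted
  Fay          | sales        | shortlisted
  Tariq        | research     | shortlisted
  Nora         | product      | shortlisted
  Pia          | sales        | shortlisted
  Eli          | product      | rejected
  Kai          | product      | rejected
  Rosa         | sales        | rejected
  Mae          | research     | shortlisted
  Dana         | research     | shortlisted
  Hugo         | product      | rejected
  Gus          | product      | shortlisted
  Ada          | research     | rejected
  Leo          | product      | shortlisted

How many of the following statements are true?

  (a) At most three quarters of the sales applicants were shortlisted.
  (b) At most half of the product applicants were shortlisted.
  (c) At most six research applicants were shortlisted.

(a) sales: |A| = 6, |A ∩ B| = 4; needs |A ∩ B| / |A| ≤ 3/4 — true.
(b) product: |A| = 9, |A ∩ B| = 4; needs |A ∩ B| ≤ |A ∖ B| — true.
(c) research: |A| = 8, |A ∩ B| = 7; needs |A ∩ B| ≤ 6 — false.

2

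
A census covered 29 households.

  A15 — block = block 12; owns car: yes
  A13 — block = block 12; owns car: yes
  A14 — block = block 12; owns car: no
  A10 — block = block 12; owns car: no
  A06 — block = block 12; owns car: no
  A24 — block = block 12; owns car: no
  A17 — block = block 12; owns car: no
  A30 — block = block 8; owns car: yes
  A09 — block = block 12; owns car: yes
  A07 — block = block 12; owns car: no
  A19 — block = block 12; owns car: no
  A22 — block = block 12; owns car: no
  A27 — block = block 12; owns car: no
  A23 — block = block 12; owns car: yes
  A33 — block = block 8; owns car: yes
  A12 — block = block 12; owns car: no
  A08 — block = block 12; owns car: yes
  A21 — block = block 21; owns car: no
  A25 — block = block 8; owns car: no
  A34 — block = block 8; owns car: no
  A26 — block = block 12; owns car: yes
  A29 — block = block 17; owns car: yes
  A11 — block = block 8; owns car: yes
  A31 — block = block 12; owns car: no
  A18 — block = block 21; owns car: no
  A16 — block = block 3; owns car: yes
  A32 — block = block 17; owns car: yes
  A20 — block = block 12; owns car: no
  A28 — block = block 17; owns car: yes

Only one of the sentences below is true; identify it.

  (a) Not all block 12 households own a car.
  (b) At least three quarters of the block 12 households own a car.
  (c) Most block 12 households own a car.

|A| = 18, |A ∩ B| = 6, |A ∖ B| = 12.
(a) requires A ⊄ B (|A ∖ B| ≥ 1): true.
(b) requires |A ∩ B| / |A| ≥ 3/4: false.
(c) requires |A ∩ B| > |A ∖ B|: false.

(a)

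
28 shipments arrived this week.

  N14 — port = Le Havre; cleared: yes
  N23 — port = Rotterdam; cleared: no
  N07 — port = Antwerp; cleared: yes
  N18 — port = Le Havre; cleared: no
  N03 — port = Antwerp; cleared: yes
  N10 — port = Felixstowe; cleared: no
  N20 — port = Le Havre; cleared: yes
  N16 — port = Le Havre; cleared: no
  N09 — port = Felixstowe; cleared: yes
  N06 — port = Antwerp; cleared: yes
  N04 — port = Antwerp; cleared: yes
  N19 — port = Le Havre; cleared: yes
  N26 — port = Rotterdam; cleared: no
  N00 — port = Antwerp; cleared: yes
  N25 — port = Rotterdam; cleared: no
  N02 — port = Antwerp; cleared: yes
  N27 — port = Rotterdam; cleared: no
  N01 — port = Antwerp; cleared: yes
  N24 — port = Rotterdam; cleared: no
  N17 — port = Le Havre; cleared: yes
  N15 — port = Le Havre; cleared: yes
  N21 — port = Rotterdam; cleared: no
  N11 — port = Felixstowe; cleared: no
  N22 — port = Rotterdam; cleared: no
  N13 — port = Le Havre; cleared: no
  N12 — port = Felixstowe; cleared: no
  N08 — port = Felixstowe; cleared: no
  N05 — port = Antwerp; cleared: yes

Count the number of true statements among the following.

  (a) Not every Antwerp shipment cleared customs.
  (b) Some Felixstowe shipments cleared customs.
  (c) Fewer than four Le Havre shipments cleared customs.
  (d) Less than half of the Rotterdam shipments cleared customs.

2

(a) Antwerp: |A| = 8, |A ∩ B| = 8; needs A ⊄ B (|A ∖ B| ≥ 1) — false.
(b) Felixstowe: |A| = 5, |A ∩ B| = 1; needs A ∩ B ≠ ∅ (|A ∩ B| ≥ 1) — true.
(c) Le Havre: |A| = 8, |A ∩ B| = 5; needs |A ∩ B| < 4 — false.
(d) Rotterdam: |A| = 7, |A ∩ B| = 0; needs |A ∩ B| < |A ∖ B| — true.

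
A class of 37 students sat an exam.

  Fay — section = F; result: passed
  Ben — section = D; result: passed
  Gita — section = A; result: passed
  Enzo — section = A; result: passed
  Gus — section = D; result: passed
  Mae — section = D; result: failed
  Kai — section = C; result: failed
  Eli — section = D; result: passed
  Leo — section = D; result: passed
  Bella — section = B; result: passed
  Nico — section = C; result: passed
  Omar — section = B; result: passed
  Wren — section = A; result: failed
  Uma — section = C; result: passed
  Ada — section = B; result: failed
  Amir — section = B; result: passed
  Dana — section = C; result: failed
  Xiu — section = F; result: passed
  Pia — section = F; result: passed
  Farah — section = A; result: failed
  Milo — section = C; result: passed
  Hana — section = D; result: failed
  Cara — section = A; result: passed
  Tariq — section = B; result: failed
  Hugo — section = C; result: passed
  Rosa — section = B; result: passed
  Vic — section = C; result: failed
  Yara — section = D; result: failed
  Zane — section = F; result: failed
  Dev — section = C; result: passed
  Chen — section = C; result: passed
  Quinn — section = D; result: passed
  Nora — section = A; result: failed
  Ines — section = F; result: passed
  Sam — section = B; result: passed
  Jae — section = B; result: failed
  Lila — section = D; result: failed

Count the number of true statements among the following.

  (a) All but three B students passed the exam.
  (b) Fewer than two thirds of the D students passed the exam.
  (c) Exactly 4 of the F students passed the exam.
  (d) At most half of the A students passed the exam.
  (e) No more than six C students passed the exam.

5

(a) B: |A| = 8, |A ∩ B| = 5; needs |A ∖ B| = 3 — true.
(b) D: |A| = 9, |A ∩ B| = 5; needs |A ∩ B| / |A| < 2/3 — true.
(c) F: |A| = 5, |A ∩ B| = 4; needs |A ∩ B| = 4 — true.
(d) A: |A| = 6, |A ∩ B| = 3; needs |A ∩ B| ≤ |A ∖ B| — true.
(e) C: |A| = 9, |A ∩ B| = 6; needs |A ∩ B| ≤ 6 — true.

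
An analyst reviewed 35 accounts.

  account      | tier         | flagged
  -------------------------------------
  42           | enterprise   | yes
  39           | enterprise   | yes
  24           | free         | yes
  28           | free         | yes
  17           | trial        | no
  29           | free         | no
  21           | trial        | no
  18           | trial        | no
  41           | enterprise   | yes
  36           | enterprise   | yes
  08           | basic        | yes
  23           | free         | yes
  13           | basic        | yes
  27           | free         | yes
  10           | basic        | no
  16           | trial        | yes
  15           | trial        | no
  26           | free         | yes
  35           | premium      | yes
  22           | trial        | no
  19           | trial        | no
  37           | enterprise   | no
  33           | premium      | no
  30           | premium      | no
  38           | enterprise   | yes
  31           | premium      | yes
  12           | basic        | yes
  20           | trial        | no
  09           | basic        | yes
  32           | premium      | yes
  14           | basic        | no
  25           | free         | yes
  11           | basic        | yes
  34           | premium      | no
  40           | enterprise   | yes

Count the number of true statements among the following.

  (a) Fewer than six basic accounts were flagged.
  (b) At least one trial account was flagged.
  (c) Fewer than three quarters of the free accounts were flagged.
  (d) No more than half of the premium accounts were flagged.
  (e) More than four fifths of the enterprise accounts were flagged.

(a) basic: |A| = 7, |A ∩ B| = 5; needs |A ∩ B| < 6 — true.
(b) trial: |A| = 8, |A ∩ B| = 1; needs A ∩ B ≠ ∅ (|A ∩ B| ≥ 1) — true.
(c) free: |A| = 7, |A ∩ B| = 6; needs |A ∩ B| / |A| < 3/4 — false.
(d) premium: |A| = 6, |A ∩ B| = 3; needs |A ∩ B| ≤ |A ∖ B| — true.
(e) enterprise: |A| = 7, |A ∩ B| = 6; needs |A ∩ B| / |A| > 4/5 — true.

4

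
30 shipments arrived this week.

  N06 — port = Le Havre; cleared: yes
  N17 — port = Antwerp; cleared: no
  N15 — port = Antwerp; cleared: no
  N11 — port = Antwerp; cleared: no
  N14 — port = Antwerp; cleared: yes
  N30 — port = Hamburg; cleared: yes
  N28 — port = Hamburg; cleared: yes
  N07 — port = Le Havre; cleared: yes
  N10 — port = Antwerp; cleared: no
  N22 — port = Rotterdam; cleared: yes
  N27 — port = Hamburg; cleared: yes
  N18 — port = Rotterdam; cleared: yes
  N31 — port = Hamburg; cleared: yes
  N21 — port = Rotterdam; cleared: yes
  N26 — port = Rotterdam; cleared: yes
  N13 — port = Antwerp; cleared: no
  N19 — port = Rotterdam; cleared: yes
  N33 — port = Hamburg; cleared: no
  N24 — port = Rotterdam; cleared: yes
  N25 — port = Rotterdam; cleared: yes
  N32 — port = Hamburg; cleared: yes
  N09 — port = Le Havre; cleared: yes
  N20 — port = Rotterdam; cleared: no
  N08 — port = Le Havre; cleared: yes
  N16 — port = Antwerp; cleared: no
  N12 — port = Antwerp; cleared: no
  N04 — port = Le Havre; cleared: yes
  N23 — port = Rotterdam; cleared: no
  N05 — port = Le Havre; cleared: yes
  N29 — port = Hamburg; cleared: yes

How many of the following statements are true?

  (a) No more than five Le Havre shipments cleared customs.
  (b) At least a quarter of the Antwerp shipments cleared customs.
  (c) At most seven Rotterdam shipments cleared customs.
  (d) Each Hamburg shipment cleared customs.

1

(a) Le Havre: |A| = 6, |A ∩ B| = 6; needs |A ∩ B| ≤ 5 — false.
(b) Antwerp: |A| = 8, |A ∩ B| = 1; needs |A ∩ B| / |A| ≥ 1/4 — false.
(c) Rotterdam: |A| = 9, |A ∩ B| = 7; needs |A ∩ B| ≤ 7 — true.
(d) Hamburg: |A| = 7, |A ∩ B| = 6; needs A ⊆ B, i.e. every element of A is in B (|A ∖ B| = 0) — false.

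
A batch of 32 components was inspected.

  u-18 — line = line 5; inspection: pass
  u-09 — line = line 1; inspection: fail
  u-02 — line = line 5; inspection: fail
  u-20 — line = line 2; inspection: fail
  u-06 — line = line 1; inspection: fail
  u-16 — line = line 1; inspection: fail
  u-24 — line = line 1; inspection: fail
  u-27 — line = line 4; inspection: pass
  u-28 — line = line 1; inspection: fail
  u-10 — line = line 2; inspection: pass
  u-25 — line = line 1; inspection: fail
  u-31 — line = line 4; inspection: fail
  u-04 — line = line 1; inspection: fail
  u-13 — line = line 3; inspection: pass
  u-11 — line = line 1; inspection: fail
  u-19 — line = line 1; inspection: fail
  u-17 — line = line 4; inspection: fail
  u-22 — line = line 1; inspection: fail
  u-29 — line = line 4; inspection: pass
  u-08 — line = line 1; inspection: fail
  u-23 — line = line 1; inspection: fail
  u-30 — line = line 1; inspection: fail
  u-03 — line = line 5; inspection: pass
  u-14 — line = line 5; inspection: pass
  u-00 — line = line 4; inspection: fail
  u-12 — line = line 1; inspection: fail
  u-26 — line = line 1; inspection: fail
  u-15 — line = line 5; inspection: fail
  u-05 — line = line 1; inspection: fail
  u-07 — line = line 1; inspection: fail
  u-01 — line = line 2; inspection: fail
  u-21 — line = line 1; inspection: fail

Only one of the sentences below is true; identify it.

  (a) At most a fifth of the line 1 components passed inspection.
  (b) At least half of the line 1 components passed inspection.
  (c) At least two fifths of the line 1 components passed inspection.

(a)

|A| = 18, |A ∩ B| = 0, |A ∖ B| = 18.
(a) requires |A ∩ B| / |A| ≤ 1/5: true.
(b) requires |A ∩ B| ≥ |A ∖ B|: false.
(c) requires |A ∩ B| / |A| ≥ 2/5: false.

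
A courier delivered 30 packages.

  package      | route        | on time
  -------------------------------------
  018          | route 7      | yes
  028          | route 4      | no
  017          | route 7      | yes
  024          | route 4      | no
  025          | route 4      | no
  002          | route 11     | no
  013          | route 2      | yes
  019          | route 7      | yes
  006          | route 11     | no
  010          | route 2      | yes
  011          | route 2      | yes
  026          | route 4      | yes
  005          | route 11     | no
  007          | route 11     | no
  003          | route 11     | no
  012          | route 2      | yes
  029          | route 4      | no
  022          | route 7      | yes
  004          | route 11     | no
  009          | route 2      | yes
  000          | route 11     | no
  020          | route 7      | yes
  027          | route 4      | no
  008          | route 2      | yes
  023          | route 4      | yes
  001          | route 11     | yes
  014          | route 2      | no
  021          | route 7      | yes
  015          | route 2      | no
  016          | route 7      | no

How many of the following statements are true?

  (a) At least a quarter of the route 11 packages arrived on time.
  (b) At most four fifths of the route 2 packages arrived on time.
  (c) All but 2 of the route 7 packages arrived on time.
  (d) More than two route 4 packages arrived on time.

1

(a) route 11: |A| = 8, |A ∩ B| = 1; needs |A ∩ B| / |A| ≥ 1/4 — false.
(b) route 2: |A| = 8, |A ∩ B| = 6; needs |A ∩ B| / |A| ≤ 4/5 — true.
(c) route 7: |A| = 7, |A ∩ B| = 6; needs |A ∖ B| = 2 — false.
(d) route 4: |A| = 7, |A ∩ B| = 2; needs |A ∩ B| > 2 — false.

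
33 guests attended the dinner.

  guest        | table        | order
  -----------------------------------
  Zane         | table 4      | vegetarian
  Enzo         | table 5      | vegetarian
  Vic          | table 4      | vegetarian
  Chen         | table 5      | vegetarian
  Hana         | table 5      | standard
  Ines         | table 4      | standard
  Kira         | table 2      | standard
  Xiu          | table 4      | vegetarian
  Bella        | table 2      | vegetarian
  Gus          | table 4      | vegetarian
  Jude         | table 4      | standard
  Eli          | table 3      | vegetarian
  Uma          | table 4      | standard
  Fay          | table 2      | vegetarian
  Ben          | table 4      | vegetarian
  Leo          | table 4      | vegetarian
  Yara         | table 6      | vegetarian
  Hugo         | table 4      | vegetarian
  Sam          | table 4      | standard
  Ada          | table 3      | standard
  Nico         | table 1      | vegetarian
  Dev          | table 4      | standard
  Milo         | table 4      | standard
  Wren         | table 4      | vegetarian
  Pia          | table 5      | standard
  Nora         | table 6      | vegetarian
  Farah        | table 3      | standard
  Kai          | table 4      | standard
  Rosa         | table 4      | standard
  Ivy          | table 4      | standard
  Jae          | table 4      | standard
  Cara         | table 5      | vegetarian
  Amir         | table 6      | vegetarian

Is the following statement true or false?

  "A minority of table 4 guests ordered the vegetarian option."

Truth condition: |A ∩ B| < |A ∖ B|.
|A| = 18, |A ∩ B| = 8, |A ∖ B| = 10.
8 < 10, so the statement is true.

True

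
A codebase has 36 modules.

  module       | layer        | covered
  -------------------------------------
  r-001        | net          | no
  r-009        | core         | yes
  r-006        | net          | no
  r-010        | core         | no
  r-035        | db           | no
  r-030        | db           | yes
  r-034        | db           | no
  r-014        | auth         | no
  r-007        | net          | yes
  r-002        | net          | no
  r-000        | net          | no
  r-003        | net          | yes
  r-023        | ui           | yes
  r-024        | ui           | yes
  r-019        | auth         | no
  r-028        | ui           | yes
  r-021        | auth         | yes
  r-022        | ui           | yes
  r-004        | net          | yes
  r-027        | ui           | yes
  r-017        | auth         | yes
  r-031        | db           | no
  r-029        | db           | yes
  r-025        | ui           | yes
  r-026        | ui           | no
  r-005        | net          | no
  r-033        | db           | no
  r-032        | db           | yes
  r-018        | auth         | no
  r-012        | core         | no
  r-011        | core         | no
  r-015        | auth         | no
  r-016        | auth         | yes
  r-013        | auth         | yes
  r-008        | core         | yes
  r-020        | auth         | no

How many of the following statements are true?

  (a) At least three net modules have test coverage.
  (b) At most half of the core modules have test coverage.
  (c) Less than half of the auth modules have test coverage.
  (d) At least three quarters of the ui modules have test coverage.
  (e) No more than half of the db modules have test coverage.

5

(a) net: |A| = 8, |A ∩ B| = 3; needs |A ∩ B| ≥ 3 — true.
(b) core: |A| = 5, |A ∩ B| = 2; needs |A ∩ B| ≤ |A ∖ B| — true.
(c) auth: |A| = 9, |A ∩ B| = 4; needs |A ∩ B| < |A ∖ B| — true.
(d) ui: |A| = 7, |A ∩ B| = 6; needs |A ∩ B| / |A| ≥ 3/4 — true.
(e) db: |A| = 7, |A ∩ B| = 3; needs |A ∩ B| ≤ |A ∖ B| — true.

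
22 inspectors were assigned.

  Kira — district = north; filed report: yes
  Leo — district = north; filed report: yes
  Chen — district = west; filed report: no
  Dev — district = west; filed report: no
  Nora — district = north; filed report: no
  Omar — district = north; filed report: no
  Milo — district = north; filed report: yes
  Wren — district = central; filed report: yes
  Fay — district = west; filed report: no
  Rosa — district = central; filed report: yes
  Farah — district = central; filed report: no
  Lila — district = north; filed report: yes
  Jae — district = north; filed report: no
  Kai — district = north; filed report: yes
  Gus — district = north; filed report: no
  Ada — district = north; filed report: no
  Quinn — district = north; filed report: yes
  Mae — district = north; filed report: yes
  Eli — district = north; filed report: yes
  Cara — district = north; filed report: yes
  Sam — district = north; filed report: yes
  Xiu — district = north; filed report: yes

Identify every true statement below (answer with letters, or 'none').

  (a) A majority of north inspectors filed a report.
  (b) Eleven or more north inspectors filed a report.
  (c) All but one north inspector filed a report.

|A| = 16, |A ∩ B| = 11, |A ∖ B| = 5.
(a) |A ∩ B| > |A ∖ B|: holds.
(b) |A ∩ B| ≥ 11: holds.
(c) |A ∖ B| = 1: fails.

(a), (b)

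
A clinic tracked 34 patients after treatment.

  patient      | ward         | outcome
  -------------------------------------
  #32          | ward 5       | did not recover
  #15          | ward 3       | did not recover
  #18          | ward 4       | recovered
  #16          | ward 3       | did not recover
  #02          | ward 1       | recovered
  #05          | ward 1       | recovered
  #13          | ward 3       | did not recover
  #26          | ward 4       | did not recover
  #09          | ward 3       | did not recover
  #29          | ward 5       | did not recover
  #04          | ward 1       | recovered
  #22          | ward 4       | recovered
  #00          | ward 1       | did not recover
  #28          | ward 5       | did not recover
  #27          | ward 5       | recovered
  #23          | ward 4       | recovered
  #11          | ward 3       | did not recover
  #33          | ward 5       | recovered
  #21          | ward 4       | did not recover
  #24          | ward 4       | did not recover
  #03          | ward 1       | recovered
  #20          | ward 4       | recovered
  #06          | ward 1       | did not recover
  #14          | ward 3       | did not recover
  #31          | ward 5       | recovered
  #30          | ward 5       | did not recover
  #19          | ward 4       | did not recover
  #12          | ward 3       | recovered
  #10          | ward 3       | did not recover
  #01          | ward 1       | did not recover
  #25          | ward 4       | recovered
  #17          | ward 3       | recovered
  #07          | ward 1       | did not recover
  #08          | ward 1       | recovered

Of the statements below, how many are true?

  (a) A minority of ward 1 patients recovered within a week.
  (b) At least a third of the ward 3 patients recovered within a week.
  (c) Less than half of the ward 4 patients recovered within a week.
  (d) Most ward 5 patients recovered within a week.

(a) ward 1: |A| = 9, |A ∩ B| = 5; needs |A ∩ B| < |A ∖ B| — false.
(b) ward 3: |A| = 9, |A ∩ B| = 2; needs |A ∩ B| / |A| ≥ 1/3 — false.
(c) ward 4: |A| = 9, |A ∩ B| = 5; needs |A ∩ B| < |A ∖ B| — false.
(d) ward 5: |A| = 7, |A ∩ B| = 3; needs |A ∩ B| > |A ∖ B| — false.

0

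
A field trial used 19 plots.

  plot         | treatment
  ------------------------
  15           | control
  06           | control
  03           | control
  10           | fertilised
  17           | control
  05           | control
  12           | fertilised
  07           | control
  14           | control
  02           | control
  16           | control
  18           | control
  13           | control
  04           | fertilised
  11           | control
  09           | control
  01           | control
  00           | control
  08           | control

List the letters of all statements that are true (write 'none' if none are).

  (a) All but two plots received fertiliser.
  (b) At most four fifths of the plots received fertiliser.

(b)

|A| = 19, |A ∩ B| = 3, |A ∖ B| = 16.
(a) |A ∖ B| = 2: fails.
(b) |A ∩ B| / |A| ≤ 4/5: holds.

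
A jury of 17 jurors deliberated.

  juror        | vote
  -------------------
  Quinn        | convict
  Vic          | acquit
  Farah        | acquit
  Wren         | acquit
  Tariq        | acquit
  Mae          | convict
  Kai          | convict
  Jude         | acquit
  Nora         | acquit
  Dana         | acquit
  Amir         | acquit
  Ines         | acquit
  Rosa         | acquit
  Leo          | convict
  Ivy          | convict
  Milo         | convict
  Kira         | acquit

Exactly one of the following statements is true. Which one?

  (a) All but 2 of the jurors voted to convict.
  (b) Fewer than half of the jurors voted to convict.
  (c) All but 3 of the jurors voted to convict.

|A| = 17, |A ∩ B| = 6, |A ∖ B| = 11.
(a) requires |A ∖ B| = 2: false.
(b) requires |A ∩ B| < |A ∖ B|: true.
(c) requires |A ∖ B| = 3: false.

(b)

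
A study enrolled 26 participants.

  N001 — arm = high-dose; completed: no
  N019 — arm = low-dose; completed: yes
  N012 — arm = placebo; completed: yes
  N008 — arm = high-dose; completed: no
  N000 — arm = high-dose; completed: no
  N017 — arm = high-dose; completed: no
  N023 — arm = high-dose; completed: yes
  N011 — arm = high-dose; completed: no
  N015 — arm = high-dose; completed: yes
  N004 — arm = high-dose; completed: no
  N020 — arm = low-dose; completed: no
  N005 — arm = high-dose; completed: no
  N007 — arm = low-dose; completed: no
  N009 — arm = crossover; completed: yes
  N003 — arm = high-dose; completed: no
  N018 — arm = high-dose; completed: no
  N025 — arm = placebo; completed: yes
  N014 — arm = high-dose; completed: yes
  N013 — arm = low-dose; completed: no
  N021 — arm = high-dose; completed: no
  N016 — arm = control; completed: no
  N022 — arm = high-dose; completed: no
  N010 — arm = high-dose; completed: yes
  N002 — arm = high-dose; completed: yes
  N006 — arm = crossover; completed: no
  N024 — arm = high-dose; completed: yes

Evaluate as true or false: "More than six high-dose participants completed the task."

'More than six high-dose participants completed the task' holds iff |A ∩ B| > 6.
|A| = 17, |A ∩ B| = 6, |A ∖ B| = 11.
|A ∩ B| = 6, so the statement is false.

False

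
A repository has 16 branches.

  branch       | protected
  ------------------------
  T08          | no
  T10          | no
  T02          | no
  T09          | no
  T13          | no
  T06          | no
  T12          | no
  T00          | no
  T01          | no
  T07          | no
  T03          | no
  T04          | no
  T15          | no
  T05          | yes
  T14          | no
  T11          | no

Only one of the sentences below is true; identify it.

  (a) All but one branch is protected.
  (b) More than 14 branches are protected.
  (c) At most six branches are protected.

|A| = 16, |A ∩ B| = 1, |A ∖ B| = 15.
(a) requires |A ∖ B| = 1: false.
(b) requires |A ∩ B| > 14: false.
(c) requires |A ∩ B| ≤ 6: true.

(c)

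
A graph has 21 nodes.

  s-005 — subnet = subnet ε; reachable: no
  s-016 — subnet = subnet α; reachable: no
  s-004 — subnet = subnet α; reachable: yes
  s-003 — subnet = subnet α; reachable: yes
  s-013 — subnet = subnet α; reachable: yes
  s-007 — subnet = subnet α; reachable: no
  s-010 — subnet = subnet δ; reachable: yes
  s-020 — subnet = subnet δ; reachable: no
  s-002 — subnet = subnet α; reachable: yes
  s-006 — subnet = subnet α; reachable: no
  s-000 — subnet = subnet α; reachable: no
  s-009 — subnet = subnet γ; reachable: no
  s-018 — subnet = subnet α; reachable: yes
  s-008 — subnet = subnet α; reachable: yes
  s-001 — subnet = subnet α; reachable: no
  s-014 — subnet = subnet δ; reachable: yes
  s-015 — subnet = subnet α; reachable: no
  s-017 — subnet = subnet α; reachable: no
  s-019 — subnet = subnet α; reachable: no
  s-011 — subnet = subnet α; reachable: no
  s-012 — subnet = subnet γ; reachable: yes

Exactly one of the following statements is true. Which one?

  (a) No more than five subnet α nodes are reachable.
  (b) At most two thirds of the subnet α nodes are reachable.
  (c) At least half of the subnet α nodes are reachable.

(b)

|A| = 15, |A ∩ B| = 6, |A ∖ B| = 9.
(a) requires |A ∩ B| ≤ 5: false.
(b) requires |A ∩ B| / |A| ≤ 2/3: true.
(c) requires |A ∩ B| ≥ |A ∖ B|: false.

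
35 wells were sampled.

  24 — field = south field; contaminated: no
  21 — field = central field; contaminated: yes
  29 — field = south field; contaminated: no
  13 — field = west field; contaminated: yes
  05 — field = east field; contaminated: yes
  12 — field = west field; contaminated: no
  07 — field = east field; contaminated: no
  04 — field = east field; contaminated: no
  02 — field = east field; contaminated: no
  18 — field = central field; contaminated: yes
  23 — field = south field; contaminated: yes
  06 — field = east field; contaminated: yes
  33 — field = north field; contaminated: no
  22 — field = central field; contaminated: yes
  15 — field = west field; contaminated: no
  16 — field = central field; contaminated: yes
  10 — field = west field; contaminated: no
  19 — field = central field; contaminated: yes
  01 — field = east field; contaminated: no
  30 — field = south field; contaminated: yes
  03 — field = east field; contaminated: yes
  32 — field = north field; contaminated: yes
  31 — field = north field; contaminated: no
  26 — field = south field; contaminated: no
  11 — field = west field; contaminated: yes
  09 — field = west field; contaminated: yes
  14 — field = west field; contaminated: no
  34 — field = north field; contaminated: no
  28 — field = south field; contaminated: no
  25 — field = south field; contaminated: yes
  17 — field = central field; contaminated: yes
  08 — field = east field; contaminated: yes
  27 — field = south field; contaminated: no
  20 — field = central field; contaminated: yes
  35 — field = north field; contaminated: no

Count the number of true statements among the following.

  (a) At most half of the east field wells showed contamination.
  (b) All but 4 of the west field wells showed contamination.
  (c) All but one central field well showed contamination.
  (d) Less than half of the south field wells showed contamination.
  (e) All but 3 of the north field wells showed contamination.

3

(a) east field: |A| = 8, |A ∩ B| = 4; needs |A ∩ B| ≤ |A ∖ B| — true.
(b) west field: |A| = 7, |A ∩ B| = 3; needs |A ∖ B| = 4 — true.
(c) central field: |A| = 7, |A ∩ B| = 7; needs |A ∖ B| = 1 — false.
(d) south field: |A| = 8, |A ∩ B| = 3; needs |A ∩ B| < |A ∖ B| — true.
(e) north field: |A| = 5, |A ∩ B| = 1; needs |A ∖ B| = 3 — false.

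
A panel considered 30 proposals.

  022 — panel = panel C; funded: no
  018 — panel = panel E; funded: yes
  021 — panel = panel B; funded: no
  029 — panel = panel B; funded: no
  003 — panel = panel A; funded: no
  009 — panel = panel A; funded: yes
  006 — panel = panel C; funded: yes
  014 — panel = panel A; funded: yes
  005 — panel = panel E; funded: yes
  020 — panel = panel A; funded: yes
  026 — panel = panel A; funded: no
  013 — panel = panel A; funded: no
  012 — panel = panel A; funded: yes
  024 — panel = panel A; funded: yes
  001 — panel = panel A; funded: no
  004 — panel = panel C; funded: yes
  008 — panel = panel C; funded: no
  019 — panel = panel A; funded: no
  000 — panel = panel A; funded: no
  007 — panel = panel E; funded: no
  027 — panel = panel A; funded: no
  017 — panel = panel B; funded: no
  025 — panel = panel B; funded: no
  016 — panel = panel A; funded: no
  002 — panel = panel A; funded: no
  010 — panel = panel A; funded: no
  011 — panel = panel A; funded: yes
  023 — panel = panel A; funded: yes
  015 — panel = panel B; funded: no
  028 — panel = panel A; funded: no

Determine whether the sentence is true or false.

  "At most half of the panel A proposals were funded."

'At most half of the panel A proposals were funded' holds iff |A ∩ B| ≤ |A ∖ B|.
|A| = 18, |A ∩ B| = 7, |A ∖ B| = 11.
7 < 11, so the statement is true.

True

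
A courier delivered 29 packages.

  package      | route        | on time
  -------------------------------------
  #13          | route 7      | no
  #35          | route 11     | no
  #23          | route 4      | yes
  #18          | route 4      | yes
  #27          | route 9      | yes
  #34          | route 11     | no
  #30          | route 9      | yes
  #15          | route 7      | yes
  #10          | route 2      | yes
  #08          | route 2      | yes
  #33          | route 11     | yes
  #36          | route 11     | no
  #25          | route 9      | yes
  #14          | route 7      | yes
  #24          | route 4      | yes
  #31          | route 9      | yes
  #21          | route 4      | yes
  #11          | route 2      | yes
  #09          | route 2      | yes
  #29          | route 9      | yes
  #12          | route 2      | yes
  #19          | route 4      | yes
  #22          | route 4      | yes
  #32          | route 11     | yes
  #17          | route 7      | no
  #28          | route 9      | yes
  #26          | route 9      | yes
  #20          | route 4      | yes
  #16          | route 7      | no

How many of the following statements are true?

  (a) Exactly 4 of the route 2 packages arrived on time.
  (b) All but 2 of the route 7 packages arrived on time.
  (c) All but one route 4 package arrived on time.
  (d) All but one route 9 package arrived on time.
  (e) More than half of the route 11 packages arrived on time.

(a) route 2: |A| = 5, |A ∩ B| = 5; needs |A ∩ B| = 4 — false.
(b) route 7: |A| = 5, |A ∩ B| = 2; needs |A ∖ B| = 2 — false.
(c) route 4: |A| = 7, |A ∩ B| = 7; needs |A ∖ B| = 1 — false.
(d) route 9: |A| = 7, |A ∩ B| = 7; needs |A ∖ B| = 1 — false.
(e) route 11: |A| = 5, |A ∩ B| = 2; needs |A ∩ B| > |A ∖ B| — false.

0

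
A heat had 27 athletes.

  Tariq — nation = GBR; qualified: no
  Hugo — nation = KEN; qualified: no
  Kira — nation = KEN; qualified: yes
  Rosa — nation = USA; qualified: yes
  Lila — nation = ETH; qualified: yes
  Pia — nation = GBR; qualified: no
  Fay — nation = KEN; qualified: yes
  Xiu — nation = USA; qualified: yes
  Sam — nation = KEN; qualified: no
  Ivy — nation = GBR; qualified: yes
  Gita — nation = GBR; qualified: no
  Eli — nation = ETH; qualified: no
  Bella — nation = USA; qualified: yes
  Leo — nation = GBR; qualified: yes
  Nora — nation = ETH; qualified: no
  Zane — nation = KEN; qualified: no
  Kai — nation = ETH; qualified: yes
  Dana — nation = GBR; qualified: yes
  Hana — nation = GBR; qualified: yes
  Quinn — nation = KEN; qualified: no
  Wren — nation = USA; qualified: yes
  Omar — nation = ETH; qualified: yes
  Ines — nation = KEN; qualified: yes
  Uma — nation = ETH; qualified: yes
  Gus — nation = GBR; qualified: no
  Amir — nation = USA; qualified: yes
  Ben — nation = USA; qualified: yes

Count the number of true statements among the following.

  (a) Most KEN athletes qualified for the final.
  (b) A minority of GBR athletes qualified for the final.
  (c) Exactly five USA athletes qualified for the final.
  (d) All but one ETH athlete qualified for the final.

0

(a) KEN: |A| = 7, |A ∩ B| = 3; needs |A ∩ B| > |A ∖ B| — false.
(b) GBR: |A| = 8, |A ∩ B| = 4; needs |A ∩ B| < |A ∖ B| — false.
(c) USA: |A| = 6, |A ∩ B| = 6; needs |A ∩ B| = 5 — false.
(d) ETH: |A| = 6, |A ∩ B| = 4; needs |A ∖ B| = 1 — false.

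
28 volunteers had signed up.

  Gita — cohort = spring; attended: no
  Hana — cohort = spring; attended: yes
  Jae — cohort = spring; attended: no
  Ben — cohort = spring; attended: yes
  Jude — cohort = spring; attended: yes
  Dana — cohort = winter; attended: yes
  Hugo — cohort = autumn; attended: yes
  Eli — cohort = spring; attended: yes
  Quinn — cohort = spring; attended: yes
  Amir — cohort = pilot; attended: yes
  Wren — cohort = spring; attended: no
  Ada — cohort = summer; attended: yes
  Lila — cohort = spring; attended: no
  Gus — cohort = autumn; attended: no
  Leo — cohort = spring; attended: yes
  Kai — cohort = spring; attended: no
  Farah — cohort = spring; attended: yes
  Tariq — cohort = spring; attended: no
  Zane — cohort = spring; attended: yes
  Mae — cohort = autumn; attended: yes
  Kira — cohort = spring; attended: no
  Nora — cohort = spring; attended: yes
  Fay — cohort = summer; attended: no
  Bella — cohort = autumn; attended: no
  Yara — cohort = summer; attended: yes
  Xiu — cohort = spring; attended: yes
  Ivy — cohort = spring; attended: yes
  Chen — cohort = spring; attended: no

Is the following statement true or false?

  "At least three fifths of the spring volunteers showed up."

The determiner here denotes the relation: |A ∩ B| / |A| ≥ 3/5.
|A| = 19, |A ∩ B| = 11, |A ∖ B| = 8.
|A ∩ B|/|A| = 11/19, so the statement is false.

False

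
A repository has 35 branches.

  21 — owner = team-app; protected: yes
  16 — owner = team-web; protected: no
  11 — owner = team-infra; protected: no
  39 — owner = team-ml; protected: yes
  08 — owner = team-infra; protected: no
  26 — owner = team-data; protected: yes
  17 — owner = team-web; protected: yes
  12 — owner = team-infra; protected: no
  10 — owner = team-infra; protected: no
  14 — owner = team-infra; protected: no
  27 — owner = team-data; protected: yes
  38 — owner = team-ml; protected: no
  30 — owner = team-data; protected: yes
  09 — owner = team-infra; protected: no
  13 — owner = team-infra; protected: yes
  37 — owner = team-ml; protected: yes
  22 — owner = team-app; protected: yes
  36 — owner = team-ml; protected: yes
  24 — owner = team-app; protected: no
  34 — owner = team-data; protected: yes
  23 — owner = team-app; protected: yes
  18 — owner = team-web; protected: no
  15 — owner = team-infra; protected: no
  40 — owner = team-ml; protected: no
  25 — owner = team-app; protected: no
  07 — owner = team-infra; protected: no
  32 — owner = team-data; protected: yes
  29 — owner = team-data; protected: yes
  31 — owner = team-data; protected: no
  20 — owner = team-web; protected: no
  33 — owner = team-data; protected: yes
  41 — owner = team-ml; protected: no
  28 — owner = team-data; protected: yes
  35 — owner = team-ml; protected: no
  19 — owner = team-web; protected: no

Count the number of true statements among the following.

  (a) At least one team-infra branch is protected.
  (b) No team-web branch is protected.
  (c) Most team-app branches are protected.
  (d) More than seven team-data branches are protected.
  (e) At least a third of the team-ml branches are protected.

(a) team-infra: |A| = 9, |A ∩ B| = 1; needs A ∩ B ≠ ∅ (|A ∩ B| ≥ 1) — true.
(b) team-web: |A| = 5, |A ∩ B| = 1; needs A ∩ B = ∅ (|A ∩ B| = 0) — false.
(c) team-app: |A| = 5, |A ∩ B| = 3; needs |A ∩ B| > |A ∖ B| — true.
(d) team-data: |A| = 9, |A ∩ B| = 8; needs |A ∩ B| > 7 — true.
(e) team-ml: |A| = 7, |A ∩ B| = 3; needs |A ∩ B| / |A| ≥ 1/3 — true.

4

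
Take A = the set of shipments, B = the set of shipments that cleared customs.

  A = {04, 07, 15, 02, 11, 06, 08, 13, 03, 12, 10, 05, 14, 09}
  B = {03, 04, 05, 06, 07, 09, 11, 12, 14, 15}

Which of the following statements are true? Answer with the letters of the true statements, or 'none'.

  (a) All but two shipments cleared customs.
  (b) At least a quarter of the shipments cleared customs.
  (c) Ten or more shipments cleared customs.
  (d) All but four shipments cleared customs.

|A| = 14, |A ∩ B| = 10, |A ∖ B| = 4.
(a) |A ∖ B| = 2: fails.
(b) |A ∩ B| / |A| ≥ 1/4: holds.
(c) |A ∩ B| ≥ 10: holds.
(d) |A ∖ B| = 4: holds.

(b), (c), (d)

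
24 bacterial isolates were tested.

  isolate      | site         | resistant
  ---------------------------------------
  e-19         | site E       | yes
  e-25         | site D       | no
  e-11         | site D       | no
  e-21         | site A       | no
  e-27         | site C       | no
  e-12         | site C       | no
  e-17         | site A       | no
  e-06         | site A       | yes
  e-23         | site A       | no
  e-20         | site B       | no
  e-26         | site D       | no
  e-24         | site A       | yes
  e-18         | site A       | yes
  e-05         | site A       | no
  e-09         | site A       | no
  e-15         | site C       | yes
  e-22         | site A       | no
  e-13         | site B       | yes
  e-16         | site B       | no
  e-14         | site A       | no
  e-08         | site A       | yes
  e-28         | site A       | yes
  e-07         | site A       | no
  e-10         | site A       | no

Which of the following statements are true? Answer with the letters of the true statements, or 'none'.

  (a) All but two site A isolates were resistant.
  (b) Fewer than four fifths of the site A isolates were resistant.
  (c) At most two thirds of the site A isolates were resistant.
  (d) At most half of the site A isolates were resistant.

(b), (c), (d)

|A| = 14, |A ∩ B| = 5, |A ∖ B| = 9.
(a) |A ∖ B| = 2: fails.
(b) |A ∩ B| / |A| < 4/5: holds.
(c) |A ∩ B| / |A| ≤ 2/3: holds.
(d) |A ∩ B| ≤ |A ∖ B|: holds.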